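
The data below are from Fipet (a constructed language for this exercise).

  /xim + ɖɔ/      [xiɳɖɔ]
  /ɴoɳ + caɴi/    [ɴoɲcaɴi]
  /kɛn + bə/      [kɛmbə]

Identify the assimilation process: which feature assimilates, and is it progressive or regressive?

Comparing underlying and surface forms, /m/ → [ɳ] is the alternation; the neighbouring /ɖ/ is constant.
/m/ is bilabial while /ɖ/ is retroflex; the output [ɳ] is retroflex, matching the trigger — so the feature that spreads is place.
Manner and voice are unchanged, so the assimilation is partial, not total.
Checking the remaining alternations: /ɳ/ → [ɲ] before /c/ (retroflex → palatal, matching palatal); /n/ → [m] before /b/ (alveolar → bilabial, matching bilabial) — only place changes, and always toward the following segment.
Since the segment that changes precedes the conditioning segment, the assimilation is regressive.

regressive place assimilation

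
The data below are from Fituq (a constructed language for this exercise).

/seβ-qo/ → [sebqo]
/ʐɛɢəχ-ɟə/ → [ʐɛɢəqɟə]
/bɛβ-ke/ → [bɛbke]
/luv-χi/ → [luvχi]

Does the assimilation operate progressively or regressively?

regressive

Comparing underlying and surface forms, /β/ → [b] is the alternation; the neighbouring /q/ is constant.
/β/ is a fricative while /q/ is a stop; the output [b] is a stop, matching the trigger — so the feature that spreads is manner.
The other alternating forms pattern the same way: /χ/ → [q] before /ɟ/ (fricative → stop, matching a stop); /β/ → [b] before /k/ (fricative → stop, matching a stop) — only manner changes, and always toward the following segment.
No alternation appears in [luvχi]: there the adjacent consonants already agree in manner (/v/ and /χ/ are both fricatives), so this form is consistent with the same rule.
Since the segment that changes precedes the conditioning segment, the assimilation is regressive.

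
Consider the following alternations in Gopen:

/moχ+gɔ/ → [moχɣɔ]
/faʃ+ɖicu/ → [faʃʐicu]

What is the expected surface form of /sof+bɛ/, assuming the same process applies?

The data show progressive manner assimilation: /g/ → [ɣ] after /χ/; /ɖ/ → [ʐ] after /ʃ/. In each pair only manner changes, matching the preceding consonant, while place and voice stay constant.
/b/ is a voiced bilabial stop. The preceding trigger /f/ is a fricative, so /b/ must become a fricative as well.
A voiced bilabial fricative is [β], so the surface segment is [β].

[sofβɛ]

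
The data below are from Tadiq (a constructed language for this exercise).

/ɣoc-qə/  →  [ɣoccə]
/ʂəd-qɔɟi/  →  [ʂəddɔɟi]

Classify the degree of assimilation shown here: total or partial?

total assimilation

Underlying /q/ is realised as [d] next to /d/; /d/ itself does not change.
The output [d] is identical to the trigger /d/ — every feature (place, manner, voicing) has been copied — so this is total assimilation.
The other form behaves the same way: /q/ → [c] after /c/ — in each case the output is a copy of the preceding consonant.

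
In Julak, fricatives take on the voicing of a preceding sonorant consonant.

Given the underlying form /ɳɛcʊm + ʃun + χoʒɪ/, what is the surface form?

[ɳɛcʊmʒunʁoʒɪ]

The rule targets /ʃ/ (voiceless postalveolar fricative), which sits after the trigger /m/ (voiced).
The voiced postalveolar fricative is [ʒ], so /ʃ/ → [ʒ].
The same rule applies at the second boundary: /χ/ → [ʁ] next to /n/.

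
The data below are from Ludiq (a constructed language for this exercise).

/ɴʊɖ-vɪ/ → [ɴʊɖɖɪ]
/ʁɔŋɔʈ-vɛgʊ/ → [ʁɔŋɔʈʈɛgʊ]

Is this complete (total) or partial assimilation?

The segment that alternates is /v/, which surfaces as [ɖ] when adjacent to /ɖ/.
The output [ɖ] is identical to the trigger /ɖ/ — every feature (place, manner, voicing) has been copied — so this is total assimilation.
The remaining alternation confirms this: /v/ → [ʈ] after /ʈ/ — in each case the output is a copy of the preceding consonant.

total assimilation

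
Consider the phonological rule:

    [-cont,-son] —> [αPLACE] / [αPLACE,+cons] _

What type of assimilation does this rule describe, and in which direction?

progressive place assimilation

The shared variable α links the value of the place features (abbreviated [PLACE]) on the target to the same value on the neighbouring segment, so place is the feature that assimilates.
The conditioning segment sits to the left of the focus bar, meaning the trigger precedes the segment that changes — progressive assimilation.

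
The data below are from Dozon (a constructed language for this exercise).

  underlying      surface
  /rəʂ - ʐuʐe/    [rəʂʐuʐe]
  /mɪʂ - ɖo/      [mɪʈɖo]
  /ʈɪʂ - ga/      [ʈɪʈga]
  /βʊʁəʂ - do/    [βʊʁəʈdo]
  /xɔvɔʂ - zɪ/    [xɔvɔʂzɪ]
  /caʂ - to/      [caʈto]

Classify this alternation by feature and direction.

The segment that alternates is /ʂ/, which surfaces as [ʈ] when adjacent to /ɖ/.
/ʂ/ is a fricative while /ɖ/ is a stop; the output [ʈ] is a stop, matching the trigger — so the feature that spreads is manner.
Place and voice are unchanged, so the assimilation is partial, not total.
The other alternating forms pattern the same way: /ʂ/ → [ʈ] before /g/ (fricative → stop, matching a stop); /ʂ/ → [ʈ] before /d/ (fricative → stop, matching a stop); /ʂ/ → [ʈ] before /t/ (fricative → stop, matching a stop) — only manner changes, and always toward the following segment.
Nothing changes in [rəʂʐuʐe], [xɔvɔʂzɪ]: there the adjacent consonants already agree in manner (/ʂ/ and /ʐ/ are both fricatives; /ʂ/ and /z/ are both fricatives), so these forms are consistent with the same rule.
Since the segment that changes precedes the conditioning segment, the assimilation is regressive.

regressive manner assimilation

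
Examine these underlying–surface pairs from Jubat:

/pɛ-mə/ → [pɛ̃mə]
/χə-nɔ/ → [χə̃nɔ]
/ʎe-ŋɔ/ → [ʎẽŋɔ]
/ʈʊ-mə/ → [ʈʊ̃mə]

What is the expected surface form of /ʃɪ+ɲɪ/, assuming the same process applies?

[ʃɪ̃ɲɪ]

The data show regressive nasality assimilation (vowel nasalisation): /ɛ/ → [ɛ̃] before /m/; /ə/ → [ə̃] before /n/; /e/ → [ẽ] before /ŋ/; /ʊ/ → [ʊ̃] before /m/ — a vowel is nasalised by an immediately following nasal consonant.
/ɪ/ sits next to the nasal /ɲ/ and is therefore nasalised to [ɪ̃].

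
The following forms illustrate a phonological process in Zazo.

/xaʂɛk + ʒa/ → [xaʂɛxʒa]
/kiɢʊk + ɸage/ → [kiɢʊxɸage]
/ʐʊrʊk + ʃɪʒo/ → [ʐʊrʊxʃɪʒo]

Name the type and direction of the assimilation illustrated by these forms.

regressive manner assimilation

Comparing underlying and surface forms, /k/ → [x] is the alternation; the neighbouring /ʒ/ is constant.
/k/ is a stop while /ʒ/ is a fricative; the output [x] is a fricative, matching the trigger — so the feature that spreads is manner.
Place and voice are unchanged, so the assimilation is partial, not total.
The same holds elsewhere in the data: /k/ → [x] before /ɸ/ (stop → fricative, matching a fricative); /k/ → [x] before /ʃ/ (stop → fricative, matching a fricative) — only manner changes, and always toward the following segment.
Since the segment that changes precedes the conditioning segment, the assimilation is regressive.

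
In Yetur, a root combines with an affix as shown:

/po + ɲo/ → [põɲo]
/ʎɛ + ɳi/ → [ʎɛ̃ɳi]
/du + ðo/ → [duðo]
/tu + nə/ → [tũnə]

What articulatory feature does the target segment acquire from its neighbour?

The vowel /o/ surfaces as nasalised [õ] next to the following nasal /ɲ/ — it has acquired the [+nasal] feature of its neighbour.
The other forms show the same pattern: /ɛ/ → [ɛ̃] before /ɳ/; /u/ → [ũ] before /n/ — each time a vowel is nasalised next to a following nasal.
No change occurs in [duðo] because the vowel at the boundary is adjacent to an oral consonant, not a nasal (/u/ next to /ð/).

nasality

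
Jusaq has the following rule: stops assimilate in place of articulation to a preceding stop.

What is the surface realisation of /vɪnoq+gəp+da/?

/g/ is a voiced velar stop. The preceding trigger /q/ is uvular, so /g/ must become uvular as well.
Changing only its place to uvular gives [ɢ] — the voiced uvular stop.
The same rule applies at the second boundary: /d/ → [b] next to /p/.

[vɪnoqɢəpba]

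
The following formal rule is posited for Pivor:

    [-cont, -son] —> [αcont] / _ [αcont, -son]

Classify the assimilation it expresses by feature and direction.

regressive manner assimilation

The shared variable α links the value of [cont] on the target to that of the neighbouring obstruent. [cont] distinguishes stops from fricatives — a manner-of-articulation feature — so this is manner assimilation.
The conditioning segment sits to the right of the focus bar, meaning the trigger follows the segment that changes — regressive assimilation.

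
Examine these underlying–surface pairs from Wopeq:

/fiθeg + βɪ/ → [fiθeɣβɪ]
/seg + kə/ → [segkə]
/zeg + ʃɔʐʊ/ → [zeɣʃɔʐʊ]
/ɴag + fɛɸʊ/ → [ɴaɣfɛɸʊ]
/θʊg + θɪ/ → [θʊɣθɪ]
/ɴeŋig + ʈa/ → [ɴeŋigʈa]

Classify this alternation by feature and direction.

regressive manner assimilation

Underlying /g/ is realised as [ɣ] next to /β/; /β/ itself does not change.
/g/ is a stop while /β/ is a fricative; the output [ɣ] is a fricative, matching the trigger — so the feature that spreads is manner.
Place and voice are unchanged, so the assimilation is partial, not total.
The other alternating forms pattern the same way: /g/ → [ɣ] before /ʃ/ (stop → fricative, matching a fricative); /g/ → [ɣ] before /f/ (stop → fricative, matching a fricative); /g/ → [ɣ] before /θ/ (stop → fricative, matching a fricative) — only manner changes, and always toward the following segment.
No alternation appears in [segkə], [ɴeŋigʈa]: there the adjacent consonants already agree in manner (/g/ and /k/ are both stops; /g/ and /ʈ/ are both stops), so these forms are consistent with the same rule.
Since the segment that changes precedes the conditioning segment, the assimilation is regressive.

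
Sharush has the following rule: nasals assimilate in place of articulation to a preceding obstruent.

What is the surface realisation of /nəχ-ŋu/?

/ŋ/ is a voiced velar nasal. The preceding trigger /χ/ is uvular, so /ŋ/ must become uvular as well.
A voiced uvular nasal is [ɴ], so the surface segment is [ɴ].

[nəχɴu]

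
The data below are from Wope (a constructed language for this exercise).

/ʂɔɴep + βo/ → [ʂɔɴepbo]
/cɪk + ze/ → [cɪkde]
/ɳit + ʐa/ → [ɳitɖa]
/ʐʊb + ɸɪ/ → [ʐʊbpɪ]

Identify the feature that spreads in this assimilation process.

The segment that alternates is /β/, which surfaces as [b] when adjacent to /p/.
/β/ is a fricative while /p/ is a stop; the output [b] is a stop, matching the trigger — so the feature that spreads is manner.
The same holds elsewhere in the data: /z/ → [d] after /k/ (fricative → stop, matching a stop); /ʐ/ → [ɖ] after /t/ (fricative → stop, matching a stop); /ɸ/ → [p] after /b/ (fricative → stop, matching a stop) — only manner changes, and always toward the preceding segment.

manner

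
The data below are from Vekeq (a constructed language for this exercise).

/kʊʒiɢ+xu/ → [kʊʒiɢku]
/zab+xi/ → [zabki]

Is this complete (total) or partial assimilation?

partial assimilation

The segment that alternates is /x/, which surfaces as [k] when adjacent to /ɢ/.
/x/ is a fricative while /ɢ/ is a stop; the output [k] is a stop, matching the trigger — so the feature that spreads is manner.
Place and voice are unchanged, so the assimilation is partial, not total.
The other alternating form patterns the same way: /x/ → [k] after /b/ (fricative → stop, matching a stop) — only manner changes, and always toward the preceding segment.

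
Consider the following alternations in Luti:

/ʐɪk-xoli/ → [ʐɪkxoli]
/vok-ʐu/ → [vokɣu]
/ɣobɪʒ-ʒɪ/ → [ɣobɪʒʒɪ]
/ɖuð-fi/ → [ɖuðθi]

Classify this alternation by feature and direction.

Comparing underlying and surface forms, /ʐ/ → [ɣ] is the alternation; the neighbouring /k/ is constant.
The change retroflex → velar matches the place of the preceding /k/, identifying this as place assimilation.
Manner and voice are unchanged, so the assimilation is partial, not total.
The same holds elsewhere in the data: /f/ → [θ] after /ð/ (labiodental → dental, matching dental) — only place changes, and always toward the preceding segment.
No alternation appears in [ʐɪkxoli], [ɣobɪʒʒɪ]: there the adjacent consonants already agree in place (/x/ and /k/ are both velar; /ʒ/ and /ʒ/ are both postalveolar), so these forms are consistent with the same rule.
Since the segment that changes follows the conditioning segment, the assimilation is progressive.

progressive place assimilation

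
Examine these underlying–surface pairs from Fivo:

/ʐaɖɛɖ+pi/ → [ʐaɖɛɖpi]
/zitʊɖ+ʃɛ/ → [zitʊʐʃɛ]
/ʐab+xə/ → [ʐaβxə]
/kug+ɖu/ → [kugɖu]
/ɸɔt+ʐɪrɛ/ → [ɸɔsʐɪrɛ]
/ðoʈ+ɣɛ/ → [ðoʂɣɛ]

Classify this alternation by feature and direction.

Comparing underlying and surface forms, /ɖ/ → [ʐ] is the alternation; the neighbouring /ʃ/ is constant.
/ɖ/ is a stop while /ʃ/ is a fricative; the output [ʐ] is a fricative, matching the trigger — so the feature that spreads is manner.
Place and voice are unchanged, so the assimilation is partial, not total.
The same holds elsewhere in the data: /b/ → [β] before /x/ (stop → fricative, matching a fricative); /t/ → [s] before /ʐ/ (stop → fricative, matching a fricative); /ʈ/ → [ʂ] before /ɣ/ (stop → fricative, matching a fricative) — only manner changes, and always toward the following segment.
No alternation appears in [ʐaɖɛɖpi], [kugɖu]: there the adjacent consonants already agree in manner (/ɖ/ and /p/ are both stops; /g/ and /ɖ/ are both stops), so these forms are consistent with the same rule.
The trigger is the following segment, so the direction is regressive (anticipatory).

regressive manner assimilation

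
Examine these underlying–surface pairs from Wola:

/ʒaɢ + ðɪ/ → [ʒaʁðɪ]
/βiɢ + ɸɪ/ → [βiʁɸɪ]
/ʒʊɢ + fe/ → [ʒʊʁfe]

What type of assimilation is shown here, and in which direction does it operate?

Comparing underlying and surface forms, /ɢ/ → [ʁ] is the alternation; the neighbouring /ð/ is constant.
The change stop → fricative matches the manner of the following /ð/, identifying this as manner assimilation.
Place and voice are unchanged, so the assimilation is partial, not total.
The same holds elsewhere in the data: /ɢ/ → [ʁ] before /ɸ/ (stop → fricative, matching a fricative); /ɢ/ → [ʁ] before /f/ (stop → fricative, matching a fricative) — only manner changes, and always toward the following segment.
Since the segment that changes precedes the conditioning segment, the assimilation is regressive.

regressive manner assimilation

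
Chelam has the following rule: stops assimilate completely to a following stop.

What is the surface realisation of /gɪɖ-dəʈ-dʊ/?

/ɖ/ is the segment targeted by the rule; it sits immediately before /d/, so it assimilates completely and surfaces as [d].
At the second juncture, /ʈ/ likewise becomes [d] adjacent to /d/.

[gɪddəddʊ]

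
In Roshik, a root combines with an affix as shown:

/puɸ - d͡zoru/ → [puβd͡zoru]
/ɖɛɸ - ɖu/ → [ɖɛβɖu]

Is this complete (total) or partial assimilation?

Comparing underlying and surface forms, /ɸ/ → [β] is the alternation; the neighbouring /d͡z/ is constant.
The change voiceless → voiced matches the voicing of the following /d͡z/, identifying this as voicing assimilation.
Place and manner are unchanged, so the assimilation is partial, not total.
The other alternating form patterns the same way: /ɸ/ → [β] before /ɖ/ (voiceless → voiced, matching voiced) — only voicing changes, and always toward the following segment.

partial assimilation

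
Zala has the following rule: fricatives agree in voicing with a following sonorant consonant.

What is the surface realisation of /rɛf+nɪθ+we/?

The rule targets /f/ (voiceless labiodental fricative), which sits before the trigger /n/ (voiced).
The voiced labiodental fricative is [v], so /f/ → [v].
At the second juncture, /θ/ likewise becomes [ð] adjacent to /w/.

[rɛvnɪðwe]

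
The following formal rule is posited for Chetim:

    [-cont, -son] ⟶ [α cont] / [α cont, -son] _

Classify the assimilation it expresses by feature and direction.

progressive manner assimilation

The shared variable α links the value of [cont] on the target to that of the neighbouring obstruent. [cont] distinguishes stops from fricatives — a manner-of-articulation feature — so this is manner assimilation.
Since the environment is written before the underscore, the trigger precedes the target; the direction is progressive.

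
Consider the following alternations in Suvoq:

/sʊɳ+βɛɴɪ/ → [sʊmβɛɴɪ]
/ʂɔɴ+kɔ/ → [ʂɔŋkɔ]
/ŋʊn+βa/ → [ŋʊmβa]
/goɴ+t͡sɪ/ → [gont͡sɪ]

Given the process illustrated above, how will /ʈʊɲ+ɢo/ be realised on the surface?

[ʈʊɴɢo]

The data show regressive place assimilation: /ɳ/ → [m] before /β/; /ɴ/ → [ŋ] before /k/; /n/ → [m] before /β/; /ɴ/ → [n] before /t͡s/. In each pair only place changes, matching the following consonant, while manner and voice stay constant.
/ɲ/ is a voiced palatal nasal. The following trigger /ɢ/ is uvular, so /ɲ/ must become uvular as well.
A voiced uvular nasal is [ɴ], so the surface segment is [ɴ].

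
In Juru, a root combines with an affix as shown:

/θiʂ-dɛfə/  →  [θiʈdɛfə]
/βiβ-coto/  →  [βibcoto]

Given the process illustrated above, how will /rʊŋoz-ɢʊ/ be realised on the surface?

[rʊŋodɢʊ]

The data show regressive manner assimilation: /ʂ/ → [ʈ] before /d/; /β/ → [b] before /c/. In each pair only manner changes, matching the following consonant, while place and voice stay constant.
/z/ is a voiced alveolar fricative. The following trigger /ɢ/ is a stop, so /z/ must become a stop as well.
The voiced alveolar stop is [d], so /z/ → [d].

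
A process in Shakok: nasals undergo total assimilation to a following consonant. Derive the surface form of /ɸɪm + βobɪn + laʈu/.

[ɸɪββobɪllaʈu]

/m/ is the segment targeted by the rule; it sits immediately before /β/, so it assimilates completely and surfaces as [β].
At the second juncture, /n/ likewise becomes [l] adjacent to /l/.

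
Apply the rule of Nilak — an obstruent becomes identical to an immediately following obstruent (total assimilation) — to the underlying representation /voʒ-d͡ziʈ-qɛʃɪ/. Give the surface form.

[vod͡zd͡ziqqɛʃɪ]

/ʒ/ is the segment targeted by the rule; it sits immediately before /d͡z/, so it assimilates completely and surfaces as [d͡z].
The same rule applies at the second boundary: /ʈ/ → [q] next to /q/.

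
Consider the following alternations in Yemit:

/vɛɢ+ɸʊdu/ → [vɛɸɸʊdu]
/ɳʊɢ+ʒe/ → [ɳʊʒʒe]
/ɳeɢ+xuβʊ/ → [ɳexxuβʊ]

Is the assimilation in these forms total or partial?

total assimilation

The segment that alternates is /ɢ/, which surfaces as [ɸ] when adjacent to /ɸ/.
The output [ɸ] is identical to the trigger /ɸ/ — every feature (place, manner, voicing) has been copied — so this is total assimilation.
The other forms behave the same way: /ɢ/ → [ʒ] before /ʒ/; /ɢ/ → [x] before /x/ — in each case the output is a copy of the following consonant.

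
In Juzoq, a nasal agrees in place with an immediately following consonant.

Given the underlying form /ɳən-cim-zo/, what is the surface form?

/n/ is a voiced alveolar nasal. The following trigger /c/ is palatal, so /n/ must become palatal as well.
A voiced palatal nasal is [ɲ], so the surface segment is [ɲ].
The same rule applies at the second boundary: /m/ → [n] next to /z/.

[ɳəɲcinzo]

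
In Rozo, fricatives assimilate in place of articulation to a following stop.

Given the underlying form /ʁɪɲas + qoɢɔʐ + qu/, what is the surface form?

[ʁɪɲaχqoɢɔʁqu]

The rule targets /s/ (voiceless alveolar fricative), which sits before the trigger /q/ (uvular).
The voiceless uvular fricative is [χ], so /s/ → [χ].
At the second juncture, /ʐ/ likewise becomes [ʁ] adjacent to /q/.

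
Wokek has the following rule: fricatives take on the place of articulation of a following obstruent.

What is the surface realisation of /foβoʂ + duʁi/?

/ʂ/ is a voiceless retroflex fricative. The following trigger /d/ is alveolar, so /ʂ/ must become alveolar as well.
The voiceless alveolar fricative is [s], so /ʂ/ → [s].

[foβosduʁi]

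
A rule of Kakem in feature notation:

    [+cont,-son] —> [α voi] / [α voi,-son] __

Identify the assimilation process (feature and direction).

progressive voicing assimilation

The shared variable α links the value of [voi] on the target to the same value on the neighbouring segment, so voicing is the feature that assimilates.
Since the environment is written before the underscore, the trigger precedes the target; the direction is progressive.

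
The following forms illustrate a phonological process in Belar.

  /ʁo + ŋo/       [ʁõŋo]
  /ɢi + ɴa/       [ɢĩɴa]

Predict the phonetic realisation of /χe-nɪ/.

The data show regressive nasality assimilation (vowel nasalisation): /o/ → [õ] before /ŋ/; /i/ → [ĩ] before /ɴ/ — a vowel is nasalised by an immediately following nasal consonant.
/e/ sits next to the nasal /n/ and is therefore nasalised to [ẽ].

[χẽnɪ]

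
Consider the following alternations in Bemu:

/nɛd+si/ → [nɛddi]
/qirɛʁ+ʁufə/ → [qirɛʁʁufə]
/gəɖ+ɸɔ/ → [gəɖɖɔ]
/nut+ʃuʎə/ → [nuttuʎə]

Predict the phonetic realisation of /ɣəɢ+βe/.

The data show progressive total assimilation (/s/ → [d] after /d/; /ɸ/ → [ɖ] after /ɖ/; /ʃ/ → [t] after /t/): in every case the target segment becomes identical to its preceding neighbour, copying more than a single feature.
In [qirɛʁʁufə] the two consonants at the boundary are already identical (/ʁ/ + /ʁ/), so the rule applies vacuously and nothing changes.
/β/ is the segment targeted by the rule; it sits immediately after /ɢ/, so it assimilates completely and surfaces as [ɢ].

[ɣəɢɢe]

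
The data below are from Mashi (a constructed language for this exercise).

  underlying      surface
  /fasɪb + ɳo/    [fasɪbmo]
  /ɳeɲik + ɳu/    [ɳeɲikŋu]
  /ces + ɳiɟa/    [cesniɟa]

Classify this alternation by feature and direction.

Underlying /ɳ/ is realised as [m] next to /b/; /b/ itself does not change.
/ɳ/ is retroflex while /b/ is bilabial; the output [m] is bilabial, matching the trigger — so the feature that spreads is place.
Manner and voice are unchanged, so the assimilation is partial, not total.
Checking the remaining alternations: /ɳ/ → [ŋ] after /k/ (retroflex → velar, matching velar); /ɳ/ → [n] after /s/ (retroflex → alveolar, matching alveolar) — only place changes, and always toward the preceding segment.
The trigger is the preceding segment, so the direction is progressive (perseverative).

progressive place assimilation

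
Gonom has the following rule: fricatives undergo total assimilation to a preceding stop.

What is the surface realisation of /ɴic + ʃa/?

/ʃ/ is the segment targeted by the rule; it sits immediately after /c/, so it assimilates completely and surfaces as [c].

[ɴicca]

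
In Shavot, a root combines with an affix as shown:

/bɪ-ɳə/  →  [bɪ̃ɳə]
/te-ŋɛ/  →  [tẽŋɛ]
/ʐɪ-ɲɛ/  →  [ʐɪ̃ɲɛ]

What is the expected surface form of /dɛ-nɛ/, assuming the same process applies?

The data show regressive nasality assimilation (vowel nasalisation): /ɪ/ → [ɪ̃] before /ɳ/; /e/ → [ẽ] before /ŋ/; /ɪ/ → [ɪ̃] before /ɲ/ — a vowel is nasalised by an immediately following nasal consonant.
/ɛ/ sits next to the nasal /n/ and is therefore nasalised to [ɛ̃].

[dɛ̃nɛ]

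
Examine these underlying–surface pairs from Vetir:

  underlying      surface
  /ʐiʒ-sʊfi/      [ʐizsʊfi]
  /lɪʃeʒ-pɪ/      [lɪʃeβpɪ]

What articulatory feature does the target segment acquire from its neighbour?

Comparing underlying and surface forms, /ʒ/ → [z] is the alternation; the neighbouring /s/ is constant.
/ʒ/ is postalveolar while /s/ is alveolar; the output [z] is alveolar, matching the trigger — so the feature that spreads is place.
Checking the remaining alternation: /ʒ/ → [β] before /p/ (postalveolar → bilabial, matching bilabial) — only place changes, and always toward the following segment.

place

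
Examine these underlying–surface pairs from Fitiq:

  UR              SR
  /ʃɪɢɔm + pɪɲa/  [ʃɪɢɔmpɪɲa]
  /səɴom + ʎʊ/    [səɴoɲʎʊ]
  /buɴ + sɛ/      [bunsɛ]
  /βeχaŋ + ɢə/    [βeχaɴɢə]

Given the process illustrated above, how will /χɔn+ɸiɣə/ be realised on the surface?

[χɔmɸiɣə]

The data show regressive place assimilation: /m/ → [ɲ] before /ʎ/; /ɴ/ → [n] before /s/; /ŋ/ → [ɴ] before /ɢ/. In each pair only place changes, matching the following consonant, while manner and voice stay constant.
Nothing changes in [ʃɪɢɔmpɪɲa]: there the adjacent consonants already agree in place (/m/ and /p/ are both bilabial), so this form is consistent with the same rule.
The rule targets /n/ (voiced alveolar nasal), which sits before the trigger /ɸ/ (bilabial).
The voiced bilabial nasal is [m], so /n/ → [m].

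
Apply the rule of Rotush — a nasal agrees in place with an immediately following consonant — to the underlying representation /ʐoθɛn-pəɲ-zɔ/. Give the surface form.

[ʐoθɛmpənzɔ]

The rule targets /n/ (voiced alveolar nasal), which sits before the trigger /p/ (bilabial).
A voiced bilabial nasal is [m], so the surface segment is [m].
The same rule applies at the second boundary: /ɲ/ → [n] next to /z/.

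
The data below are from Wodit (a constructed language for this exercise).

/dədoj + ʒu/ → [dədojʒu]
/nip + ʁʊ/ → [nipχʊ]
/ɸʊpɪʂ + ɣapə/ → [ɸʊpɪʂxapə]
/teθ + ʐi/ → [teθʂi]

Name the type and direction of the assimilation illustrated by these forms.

progressive voicing assimilation

Comparing underlying and surface forms, /ʁ/ → [χ] is the alternation; the neighbouring /p/ is constant.
/ʁ/ is voiced while /p/ is voiceless; the output [χ] is voiceless, matching the trigger — so the feature that spreads is voicing.
Place and manner are unchanged, so the assimilation is partial, not total.
The same holds elsewhere in the data: /ɣ/ → [x] after /ʂ/ (voiced → voiceless, matching voiceless); /ʐ/ → [ʂ] after /θ/ (voiced → voiceless, matching voiceless) — only voicing changes, and always toward the preceding segment.
Nothing changes in [dədojʒu]: there the adjacent consonants already agree in voicing (/ʒ/ and /j/ are both voiced), so this form is consistent with the same rule.
The trigger is the preceding segment, so the direction is progressive (perseverative).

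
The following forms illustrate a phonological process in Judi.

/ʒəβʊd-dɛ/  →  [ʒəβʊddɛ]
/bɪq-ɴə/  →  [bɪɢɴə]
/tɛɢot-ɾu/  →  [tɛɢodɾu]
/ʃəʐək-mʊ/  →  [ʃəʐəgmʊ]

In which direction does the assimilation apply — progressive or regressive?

The segment that alternates is /q/, which surfaces as [ɢ] when adjacent to /ɴ/.
The change voiceless → voiced matches the voicing of the following /ɴ/, identifying this as voicing assimilation.
The other alternating forms pattern the same way: /t/ → [d] before /ɾ/ (voiceless → voiced, matching voiced); /k/ → [g] before /m/ (voiceless → voiced, matching voiced) — only voicing changes, and always toward the following segment.
Nothing changes in [ʒəβʊddɛ]: there the adjacent consonants already agree in voicing (/d/ and /d/ are both voiced), so this form is consistent with the same rule.
The trigger is the following segment, so the direction is regressive (anticipatory).

regressive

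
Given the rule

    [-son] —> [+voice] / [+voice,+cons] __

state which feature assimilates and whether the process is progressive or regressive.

progressive voicing assimilation

The structural change is [+voice], and the conditioning segment [+voice,+cons] (a voiced consonant) is itself voiced, so the target comes to share the voicing of its neighbour — voicing assimilation.
Since the environment is written before the underscore, the trigger precedes the target; the direction is progressive.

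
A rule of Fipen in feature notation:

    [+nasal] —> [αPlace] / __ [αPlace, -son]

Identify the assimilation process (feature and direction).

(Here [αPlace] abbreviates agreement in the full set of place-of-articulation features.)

regressive place assimilation

The shared variable α links the value of the place features (abbreviated [Place]) on the target to the same value on the neighbouring segment, so place is the feature that assimilates.
Since the environment is written after the underscore, the trigger follows the target; the direction is regressive.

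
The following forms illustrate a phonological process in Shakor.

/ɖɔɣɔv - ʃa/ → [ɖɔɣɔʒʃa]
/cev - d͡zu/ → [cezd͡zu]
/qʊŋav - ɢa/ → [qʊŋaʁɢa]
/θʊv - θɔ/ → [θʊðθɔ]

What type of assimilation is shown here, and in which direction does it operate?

regressive place assimilation

Comparing underlying and surface forms, /v/ → [ʒ] is the alternation; the neighbouring /ʃ/ is constant.
/v/ is labiodental while /ʃ/ is postalveolar; the output [ʒ] is postalveolar, matching the trigger — so the feature that spreads is place.
Manner and voice are unchanged, so the assimilation is partial, not total.
Checking the remaining alternations: /v/ → [z] before /d͡z/ (labiodental → alveolar, matching alveolar); /v/ → [ʁ] before /ɢ/ (labiodental → uvular, matching uvular); /v/ → [ð] before /θ/ (labiodental → dental, matching dental) — only place changes, and always toward the following segment.
The trigger is the following segment, so the direction is regressive (anticipatory).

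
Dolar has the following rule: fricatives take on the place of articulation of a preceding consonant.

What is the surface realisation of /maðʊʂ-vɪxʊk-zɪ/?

The rule targets /v/ (voiced labiodental fricative), which sits after the trigger /ʂ/ (retroflex).
Changing only its place to retroflex gives [ʐ] — the voiced retroflex fricative.
The same rule applies at the second boundary: /z/ → [ɣ] next to /k/.

[maðʊʂʐɪxʊkɣɪ]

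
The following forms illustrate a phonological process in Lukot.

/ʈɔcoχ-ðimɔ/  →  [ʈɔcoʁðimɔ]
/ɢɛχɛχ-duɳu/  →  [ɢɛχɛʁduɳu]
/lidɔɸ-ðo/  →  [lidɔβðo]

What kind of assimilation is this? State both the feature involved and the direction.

regressive voicing assimilation

Underlying /χ/ is realised as [ʁ] next to /ð/; /ð/ itself does not change.
/χ/ is voiceless while /ð/ is voiced; the output [ʁ] is voiced, matching the trigger — so the feature that spreads is voicing.
Place and manner are unchanged, so the assimilation is partial, not total.
The same holds elsewhere in the data: /χ/ → [ʁ] before /d/ (voiceless → voiced, matching voiced); /ɸ/ → [β] before /ð/ (voiceless → voiced, matching voiced) — only voicing changes, and always toward the following segment.
The trigger is the following segment, so the direction is regressive (anticipatory).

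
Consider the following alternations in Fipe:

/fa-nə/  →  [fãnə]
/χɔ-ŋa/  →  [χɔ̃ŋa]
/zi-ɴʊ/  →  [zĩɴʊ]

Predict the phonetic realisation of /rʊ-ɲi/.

The data show regressive nasality assimilation (vowel nasalisation): /a/ → [ã] before /n/; /ɔ/ → [ɔ̃] before /ŋ/; /i/ → [ĩ] before /ɴ/ — a vowel is nasalised by an immediately following nasal consonant.
The vowel /ʊ/ is adjacent to the following nasal /ɲ/, so it acquires [+nasal] and surfaces as [ʊ̃].

[rʊ̃ɲi]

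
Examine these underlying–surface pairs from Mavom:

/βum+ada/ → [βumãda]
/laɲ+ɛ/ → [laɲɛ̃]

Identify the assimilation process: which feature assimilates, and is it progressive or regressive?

progressive nasality assimilation (vowel nasalisation)

The vowel /a/ surfaces as nasalised [ã] next to the preceding nasal /m/ — it has acquired the [+nasal] feature of its neighbour.
Likewise in the remaining data: /ɛ/ → [ɛ̃] after /ɲ/ — each time a vowel is nasalised next to a preceding nasal.
Because the conditioning nasal is to the left of the vowel that changes, the process is progressive (perseverative).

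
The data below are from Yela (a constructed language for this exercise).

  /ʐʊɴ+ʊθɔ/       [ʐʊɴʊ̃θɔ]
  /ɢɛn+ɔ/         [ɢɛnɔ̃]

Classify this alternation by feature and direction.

The vowel /ʊ/ surfaces as nasalised [ʊ̃] next to the preceding nasal /ɴ/ — it has acquired the [+nasal] feature of its neighbour.
The other form shows the same pattern: /ɔ/ → [ɔ̃] after /n/ — each time a vowel is nasalised next to a preceding nasal.
Because the conditioning nasal is to the left of the vowel that changes, the process is progressive (perseverative).

progressive nasality assimilation (vowel nasalisation)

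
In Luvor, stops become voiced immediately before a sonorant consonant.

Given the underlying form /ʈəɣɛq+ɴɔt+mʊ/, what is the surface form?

[ʈəɣɛɢɴɔdmʊ]

The rule targets /q/ (voiceless uvular stop), which sits before the trigger /ɴ/ (voiced).
A voiced uvular stop is [ɢ], so the surface segment is [ɢ].
The same rule applies at the second boundary: /t/ → [d] next to /m/.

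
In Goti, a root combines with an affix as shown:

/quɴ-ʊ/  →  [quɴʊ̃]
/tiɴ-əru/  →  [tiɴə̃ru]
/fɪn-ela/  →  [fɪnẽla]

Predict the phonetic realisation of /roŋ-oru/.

The data show progressive nasality assimilation (vowel nasalisation): /ʊ/ → [ʊ̃] after /ɴ/; /ə/ → [ə̃] after /ɴ/; /e/ → [ẽ] after /n/ — a vowel is nasalised by an immediately preceding nasal consonant.
/o/ sits next to the nasal /ŋ/ and is therefore nasalised to [õ].

[roŋõru]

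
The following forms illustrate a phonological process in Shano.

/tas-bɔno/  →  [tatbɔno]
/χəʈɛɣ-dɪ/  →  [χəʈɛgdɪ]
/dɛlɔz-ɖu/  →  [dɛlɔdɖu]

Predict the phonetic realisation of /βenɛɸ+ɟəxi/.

The data show regressive manner assimilation: /s/ → [t] before /b/; /ɣ/ → [g] before /d/; /z/ → [d] before /ɖ/. In each pair only manner changes, matching the following consonant, while place and voice stay constant.
The rule targets /ɸ/ (voiceless bilabial fricative), which sits before the trigger /ɟ/ (stop).
A voiceless bilabial stop is [p], so the surface segment is [p].

[βenɛpɟəxi]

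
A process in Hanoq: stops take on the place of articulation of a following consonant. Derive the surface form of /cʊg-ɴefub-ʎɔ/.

[cʊɢɴefuɟʎɔ]

/g/ is a voiced velar stop. The following trigger /ɴ/ is uvular, so /g/ must become uvular as well.
A voiced uvular stop is [ɢ], so the surface segment is [ɢ].
The same rule applies at the second boundary: /b/ → [ɟ] next to /ʎ/.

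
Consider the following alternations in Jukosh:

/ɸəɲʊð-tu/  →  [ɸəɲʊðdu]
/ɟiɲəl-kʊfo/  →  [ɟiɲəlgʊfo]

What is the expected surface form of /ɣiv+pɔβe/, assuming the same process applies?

[ɣivbɔβe]

The data show progressive voicing assimilation: /t/ → [d] after /ð/; /k/ → [g] after /l/. In each pair only voicing changes, matching the preceding consonant, while place and manner stay constant.
The rule targets /p/ (voiceless bilabial stop), which sits after the trigger /v/ (voiced).
The voiced bilabial stop is [b], so /p/ → [b].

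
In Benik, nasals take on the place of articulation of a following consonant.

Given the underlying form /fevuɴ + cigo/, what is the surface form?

/ɴ/ is a voiced uvular nasal. The following trigger /c/ is palatal, so /ɴ/ must become palatal as well.
The voiced palatal nasal is [ɲ], so /ɴ/ → [ɲ].

[fevuɲcigo]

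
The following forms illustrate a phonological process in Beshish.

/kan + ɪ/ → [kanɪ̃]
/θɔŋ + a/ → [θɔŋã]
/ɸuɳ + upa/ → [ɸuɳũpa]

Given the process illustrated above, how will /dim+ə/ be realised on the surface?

[dimə̃]

The data show progressive nasality assimilation (vowel nasalisation): /ɪ/ → [ɪ̃] after /n/; /a/ → [ã] after /ŋ/; /u/ → [ũ] after /ɳ/ — a vowel is nasalised by an immediately preceding nasal consonant.
/ə/ sits next to the nasal /m/ and is therefore nasalised to [ə̃].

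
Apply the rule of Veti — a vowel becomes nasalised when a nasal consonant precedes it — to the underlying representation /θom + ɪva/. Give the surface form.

[θomɪ̃va]

/ɪ/ sits next to the nasal /m/ and is therefore nasalised to [ɪ̃].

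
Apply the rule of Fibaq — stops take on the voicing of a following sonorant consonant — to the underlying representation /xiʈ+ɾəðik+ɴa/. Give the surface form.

[xiɖɾəðigɴa]

/ʈ/ is a voiceless retroflex stop. The following trigger /ɾ/ is voiced, so /ʈ/ must become voiced as well.
A voiced retroflex stop is [ɖ], so the surface segment is [ɖ].
The same rule applies at the second boundary: /k/ → [g] next to /ɴ/.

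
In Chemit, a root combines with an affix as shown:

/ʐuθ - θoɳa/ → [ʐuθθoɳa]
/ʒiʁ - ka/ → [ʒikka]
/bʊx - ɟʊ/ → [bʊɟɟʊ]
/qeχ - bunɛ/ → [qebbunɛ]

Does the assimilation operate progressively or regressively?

Underlying /ʁ/ is realised as [k] next to /k/; /k/ itself does not change.
The output [k] is identical to the trigger /k/ — every feature (place, manner, voicing) has been copied — so this is total assimilation.
The remaining alternations confirm this: /x/ → [ɟ] before /ɟ/; /χ/ → [b] before /b/ — in each case the output is a copy of the following consonant.
In [ʐuθθoɳa] the two consonants at the boundary are already identical (/θ/ + /θ/), so the rule applies vacuously and nothing changes.
Since the segment that changes precedes the conditioning segment, the assimilation is regressive.

regressive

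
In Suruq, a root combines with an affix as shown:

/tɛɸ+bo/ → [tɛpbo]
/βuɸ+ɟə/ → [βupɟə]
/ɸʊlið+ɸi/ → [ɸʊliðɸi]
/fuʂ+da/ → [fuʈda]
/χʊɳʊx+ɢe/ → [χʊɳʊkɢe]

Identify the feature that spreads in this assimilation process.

manner

Underlying /ɸ/ is realised as [p] next to /b/; /b/ itself does not change.
The change fricative → stop matches the manner of the following /b/, identifying this as manner assimilation.
The same holds elsewhere in the data: /ɸ/ → [p] before /ɟ/ (fricative → stop, matching a stop); /ʂ/ → [ʈ] before /d/ (fricative → stop, matching a stop); /x/ → [k] before /ɢ/ (fricative → stop, matching a stop) — only manner changes, and always toward the following segment.
Nothing changes in [ɸʊliðɸi]: there the adjacent consonants already agree in manner (/ð/ and /ɸ/ are both fricatives), so this form is consistent with the same rule.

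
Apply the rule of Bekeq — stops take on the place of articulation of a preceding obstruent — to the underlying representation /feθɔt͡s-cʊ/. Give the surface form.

[feθɔt͡stʊ]

/c/ is a voiceless palatal stop. The preceding trigger /t͡s/ is alveolar, so /c/ must become alveolar as well.
A voiceless alveolar stop is [t], so the surface segment is [t].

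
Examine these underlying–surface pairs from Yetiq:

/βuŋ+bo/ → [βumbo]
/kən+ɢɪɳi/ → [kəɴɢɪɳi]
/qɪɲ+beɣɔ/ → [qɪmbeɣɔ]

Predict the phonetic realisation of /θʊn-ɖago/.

The data show regressive place assimilation: /ŋ/ → [m] before /b/; /n/ → [ɴ] before /ɢ/; /ɲ/ → [m] before /b/. In each pair only place changes, matching the following consonant, while manner and voice stay constant.
/n/ is a voiced alveolar nasal. The following trigger /ɖ/ is retroflex, so /n/ must become retroflex as well.
The voiced retroflex nasal is [ɳ], so /n/ → [ɳ].

[θʊɳɖago]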